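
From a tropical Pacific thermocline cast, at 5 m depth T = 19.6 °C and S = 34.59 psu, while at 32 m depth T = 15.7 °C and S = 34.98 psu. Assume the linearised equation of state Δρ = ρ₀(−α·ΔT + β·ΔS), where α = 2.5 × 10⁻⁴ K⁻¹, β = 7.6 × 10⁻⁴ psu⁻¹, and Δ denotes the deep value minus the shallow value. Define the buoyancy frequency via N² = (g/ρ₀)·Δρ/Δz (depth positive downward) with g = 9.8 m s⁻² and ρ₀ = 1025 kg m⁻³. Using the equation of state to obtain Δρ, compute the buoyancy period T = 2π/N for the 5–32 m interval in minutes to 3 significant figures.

4.87 min

ΔT = -3.9 K, ΔS = +0.39 psu (deep − shallow).
Δρ/ρ₀ = −αΔT + βΔS = 9.75 × 10⁻⁴ + 2.964 × 10⁻⁴ = 1.2714 × 10⁻³, so Δρ ≈ 1.303 kg m⁻³.
N² = (g/ρ₀)·Δρ/Δz = g·(Δρ/ρ₀)/Δz = 9.8 × 1.2714 × 10⁻³ / 27 = 4.6147 × 10⁻⁴ s⁻².
N = √(4.6147 × 10⁻⁴) = 0.021482 rad s⁻¹ → T = 2π/N = 292.49 s = 4.8748 min ≈ 4.87 min.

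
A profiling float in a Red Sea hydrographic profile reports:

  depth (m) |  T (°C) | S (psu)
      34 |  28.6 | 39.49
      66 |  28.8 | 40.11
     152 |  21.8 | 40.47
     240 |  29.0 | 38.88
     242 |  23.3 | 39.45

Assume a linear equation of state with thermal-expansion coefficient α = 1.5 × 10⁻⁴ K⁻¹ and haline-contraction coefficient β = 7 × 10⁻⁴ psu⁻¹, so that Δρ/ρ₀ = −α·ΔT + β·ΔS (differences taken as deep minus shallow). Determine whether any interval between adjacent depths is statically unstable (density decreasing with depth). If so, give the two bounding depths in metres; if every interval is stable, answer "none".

152–240 m

Evaluate Δρ/ρ₀ = −αΔT + βΔS across each adjacent pair:
  34–66 m: −αΔT+βΔS = −(1.5 × 10⁻⁴)(+0.2)+(7 × 10⁻⁴)(+0.62) = 4.0 × 10⁻⁴ → stable
  66–152 m: −αΔT+βΔS = −(1.5 × 10⁻⁴)(-7.0)+(7 × 10⁻⁴)(+0.36) = 1.3 × 10⁻³ → stable
  152–240 m: −αΔT+βΔS = −(1.5 × 10⁻⁴)(+7.2)+(7 × 10⁻⁴)(-1.59) = -2.2 × 10⁻³ → UNSTABLE
  240–242 m: −αΔT+βΔS = −(1.5 × 10⁻⁴)(-5.7)+(7 × 10⁻⁴)(+0.57) = 1.3 × 10⁻³ → stable
The 152–240 m interval has Δρ < 0: lighter water underlies denser water.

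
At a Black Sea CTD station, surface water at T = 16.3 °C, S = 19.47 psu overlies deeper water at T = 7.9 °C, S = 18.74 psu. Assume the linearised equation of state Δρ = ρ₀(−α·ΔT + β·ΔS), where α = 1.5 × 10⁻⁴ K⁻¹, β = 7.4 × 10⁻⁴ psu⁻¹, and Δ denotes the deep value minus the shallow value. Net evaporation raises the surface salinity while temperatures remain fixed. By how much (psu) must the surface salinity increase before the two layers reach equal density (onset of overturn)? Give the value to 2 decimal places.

Neutral buoyancy requires −α(T_deep − T_surf) + β(S_deep − S_surf′) = 0.
S_surf′ = S_deep − (α/β)·ΔT = 18.74 − (1.5 × 10⁻⁴/7.4 × 10⁻⁴)·(-8.4) = 20.4427 psu.
Increase required: 20.4427 − 19.47 = 0.9727 psu.

0.97 psu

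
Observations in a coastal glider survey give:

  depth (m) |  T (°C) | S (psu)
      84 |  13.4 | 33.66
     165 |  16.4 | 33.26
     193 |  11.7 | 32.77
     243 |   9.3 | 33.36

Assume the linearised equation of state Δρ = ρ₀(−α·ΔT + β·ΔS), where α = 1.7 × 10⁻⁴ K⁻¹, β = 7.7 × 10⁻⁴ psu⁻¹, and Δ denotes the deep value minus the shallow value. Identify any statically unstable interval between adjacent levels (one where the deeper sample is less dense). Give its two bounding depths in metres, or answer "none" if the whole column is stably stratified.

Evaluate Δρ/ρ₀ = −αΔT + βΔS across each adjacent pair:
  84–165 m: −αΔT+βΔS = −(1.7 × 10⁻⁴)(+3.0)+(7.7 × 10⁻⁴)(-0.40) = -8.2 × 10⁻⁴ → UNSTABLE
  165–193 m: −αΔT+βΔS = −(1.7 × 10⁻⁴)(-4.7)+(7.7 × 10⁻⁴)(-0.49) = 4.2 × 10⁻⁴ → stable
  193–243 m: −αΔT+βΔS = −(1.7 × 10⁻⁴)(-2.4)+(7.7 × 10⁻⁴)(+0.59) = 8.6 × 10⁻⁴ → stable
The 84–165 m interval has Δρ < 0: lighter water underlies denser water.

84–165 m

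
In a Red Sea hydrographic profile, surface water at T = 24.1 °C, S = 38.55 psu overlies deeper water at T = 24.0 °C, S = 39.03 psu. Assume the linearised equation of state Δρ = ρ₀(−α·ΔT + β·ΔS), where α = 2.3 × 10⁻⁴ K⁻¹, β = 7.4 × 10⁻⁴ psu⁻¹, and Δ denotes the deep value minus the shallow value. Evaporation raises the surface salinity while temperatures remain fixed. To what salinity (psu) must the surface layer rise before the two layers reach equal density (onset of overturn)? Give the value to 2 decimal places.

Neutral buoyancy requires −α(T_deep − T_surf) + β(S_deep − S_surf′) = 0.
S_surf′ = S_deep − (α/β)·ΔT = 39.03 − (2.3 × 10⁻⁴/7.4 × 10⁻⁴)·(-0.1) = 39.0611 psu.
Increase required: 39.0611 − 38.55 = 0.5111 psu.

39.06 psu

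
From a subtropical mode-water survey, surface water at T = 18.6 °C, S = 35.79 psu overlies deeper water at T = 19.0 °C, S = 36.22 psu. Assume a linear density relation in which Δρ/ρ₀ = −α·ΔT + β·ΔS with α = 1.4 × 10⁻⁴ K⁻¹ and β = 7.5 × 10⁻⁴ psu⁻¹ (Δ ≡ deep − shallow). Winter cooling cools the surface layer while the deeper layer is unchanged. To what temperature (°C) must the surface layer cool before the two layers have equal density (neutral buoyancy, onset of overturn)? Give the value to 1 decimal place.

16.7 °C

Neutral buoyancy requires Δρ = 0, i.e. −α(T_deep − T_surf′) + β(S_deep − S_surf) = 0.
T_surf′ = T_deep − (β/α)·ΔS = 19.0 − (7.5 × 10⁻⁴/1.4 × 10⁻⁴)·(+0.43) = 16.696 °C.
Cooling required: 18.6 − (16.696) = 1.904 °C.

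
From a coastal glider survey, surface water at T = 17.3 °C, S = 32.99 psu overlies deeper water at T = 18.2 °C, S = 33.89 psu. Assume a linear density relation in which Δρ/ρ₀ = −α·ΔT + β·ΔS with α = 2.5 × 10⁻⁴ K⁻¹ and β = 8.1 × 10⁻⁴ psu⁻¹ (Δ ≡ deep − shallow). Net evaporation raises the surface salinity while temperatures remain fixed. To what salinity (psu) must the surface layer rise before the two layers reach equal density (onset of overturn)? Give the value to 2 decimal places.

33.61 psu

Neutral buoyancy requires −α(T_deep − T_surf) + β(S_deep − S_surf′) = 0.
S_surf′ = S_deep − (α/β)·ΔT = 33.89 − (2.5 × 10⁻⁴/8.1 × 10⁻⁴)·(+0.9) = 33.6122 psu.
Increase required: 33.6122 − 32.99 = 0.6222 psu.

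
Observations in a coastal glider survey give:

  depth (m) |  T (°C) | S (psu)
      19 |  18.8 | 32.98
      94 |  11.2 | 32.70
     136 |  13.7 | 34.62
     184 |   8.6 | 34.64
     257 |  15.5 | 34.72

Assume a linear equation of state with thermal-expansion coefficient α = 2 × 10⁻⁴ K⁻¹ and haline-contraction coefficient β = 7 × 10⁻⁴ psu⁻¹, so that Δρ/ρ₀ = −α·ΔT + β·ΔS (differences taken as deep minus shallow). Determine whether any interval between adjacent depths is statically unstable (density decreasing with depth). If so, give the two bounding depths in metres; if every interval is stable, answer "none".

184–257 m

Evaluate Δρ/ρ₀ = −αΔT + βΔS across each adjacent pair:
  19–94 m: −αΔT+βΔS = −(2 × 10⁻⁴)(-7.6)+(7 × 10⁻⁴)(-0.28) = 1.3 × 10⁻³ → stable
  94–136 m: −αΔT+βΔS = −(2 × 10⁻⁴)(+2.5)+(7 × 10⁻⁴)(+1.92) = 8.4 × 10⁻⁴ → stable
  136–184 m: −αΔT+βΔS = −(2 × 10⁻⁴)(-5.1)+(7 × 10⁻⁴)(+0.02) = 1.0 × 10⁻³ → stable
  184–257 m: −αΔT+βΔS = −(2 × 10⁻⁴)(+6.9)+(7 × 10⁻⁴)(+0.08) = -1.3 × 10⁻³ → UNSTABLE
The 184–257 m interval has Δρ < 0: lighter water underlies denser water.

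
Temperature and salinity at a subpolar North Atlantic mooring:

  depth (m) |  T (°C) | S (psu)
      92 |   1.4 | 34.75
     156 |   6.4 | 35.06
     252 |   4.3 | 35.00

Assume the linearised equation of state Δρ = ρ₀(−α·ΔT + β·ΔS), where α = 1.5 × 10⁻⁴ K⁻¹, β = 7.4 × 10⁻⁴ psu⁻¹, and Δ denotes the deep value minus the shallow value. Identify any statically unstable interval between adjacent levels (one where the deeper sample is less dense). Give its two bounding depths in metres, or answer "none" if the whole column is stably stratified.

92–156 m

Evaluate Δρ/ρ₀ = −αΔT + βΔS across each adjacent pair:
  92–156 m: −αΔT+βΔS = −(1.5 × 10⁻⁴)(+5.0)+(7.4 × 10⁻⁴)(+0.31) = -5.2 × 10⁻⁴ → UNSTABLE
  156–252 m: −αΔT+βΔS = −(1.5 × 10⁻⁴)(-2.1)+(7.4 × 10⁻⁴)(-0.06) = 2.7 × 10⁻⁴ → stable
The 92–156 m interval has Δρ < 0: lighter water underlies denser water.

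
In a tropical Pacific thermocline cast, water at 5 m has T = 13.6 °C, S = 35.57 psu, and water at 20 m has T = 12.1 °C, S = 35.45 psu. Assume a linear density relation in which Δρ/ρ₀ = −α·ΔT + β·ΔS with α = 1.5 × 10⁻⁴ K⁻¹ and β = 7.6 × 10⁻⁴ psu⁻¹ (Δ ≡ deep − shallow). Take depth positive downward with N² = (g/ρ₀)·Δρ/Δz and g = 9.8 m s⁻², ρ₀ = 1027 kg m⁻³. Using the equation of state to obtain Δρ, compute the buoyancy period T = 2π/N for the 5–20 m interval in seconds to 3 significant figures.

ΔT = -1.5 K, ΔS = -0.12 psu (deep − shallow).
Δρ/ρ₀ = −αΔT + βΔS = 2.25 × 10⁻⁴ − 9.12 × 10⁻⁵ = 1.338 × 10⁻⁴, so Δρ ≈ 0.1374 kg m⁻³.
N² = (g/ρ₀)·Δρ/Δz = g·(Δρ/ρ₀)/Δz = 9.8 × 1.338 × 10⁻⁴ / 15 = 8.7416 × 10⁻⁵ s⁻².
N = √(8.7416 × 10⁻⁵) = 9.3497 × 10⁻³ rad s⁻¹ → T = 2π/N = 672.02 s ≈ 672 s.

672 s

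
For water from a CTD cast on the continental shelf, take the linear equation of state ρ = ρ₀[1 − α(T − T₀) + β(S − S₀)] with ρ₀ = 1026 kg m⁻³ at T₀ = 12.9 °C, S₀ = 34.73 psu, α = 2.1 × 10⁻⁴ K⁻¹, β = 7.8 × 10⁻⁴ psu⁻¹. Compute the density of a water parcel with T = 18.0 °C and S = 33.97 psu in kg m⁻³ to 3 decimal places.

1024.293 kg m⁻³

T − T₀ = +5.1 K, S − S₀ = -0.76 psu.
Bracket = 1 − α·(+5.1) + β·(-0.76) = 1 + (-1.6638 × 10⁻³) = 0.9983362.
ρ = 1026 × 0.9983362 = 1024.293 kg m⁻³.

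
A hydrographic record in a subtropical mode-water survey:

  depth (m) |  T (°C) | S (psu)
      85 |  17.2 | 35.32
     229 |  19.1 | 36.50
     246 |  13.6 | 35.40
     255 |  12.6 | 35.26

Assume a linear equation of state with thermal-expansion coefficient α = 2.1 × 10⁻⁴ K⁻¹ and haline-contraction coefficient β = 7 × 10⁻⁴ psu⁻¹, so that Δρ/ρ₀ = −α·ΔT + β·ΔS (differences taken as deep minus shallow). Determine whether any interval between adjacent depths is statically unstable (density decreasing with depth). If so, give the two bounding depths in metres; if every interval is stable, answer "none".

none

Evaluate Δρ/ρ₀ = −αΔT + βΔS across each adjacent pair:
  85–229 m: −αΔT+βΔS = −(2.1 × 10⁻⁴)(+1.9)+(7 × 10⁻⁴)(+1.18) = 4.3 × 10⁻⁴ → stable
  229–246 m: −αΔT+βΔS = −(2.1 × 10⁻⁴)(-5.5)+(7 × 10⁻⁴)(-1.10) = 3.8 × 10⁻⁴ → stable
  246–255 m: −αΔT+βΔS = −(2.1 × 10⁻⁴)(-1.0)+(7 × 10⁻⁴)(-0.14) = 1.1 × 10⁻⁴ → stable
Every interval has Δρ > 0: the column is stably stratified throughout.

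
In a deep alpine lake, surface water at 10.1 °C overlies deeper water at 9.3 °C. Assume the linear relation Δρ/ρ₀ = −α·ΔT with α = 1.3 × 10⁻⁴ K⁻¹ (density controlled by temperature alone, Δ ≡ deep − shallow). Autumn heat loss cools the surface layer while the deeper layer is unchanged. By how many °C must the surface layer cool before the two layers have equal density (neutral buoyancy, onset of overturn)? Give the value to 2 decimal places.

0.80 °C

With temperature the only control, equal density requires T_surf′ = T_deep.
T_surf′ = 9.3 °C.
Cooling required: 10.1 − 9.3 = 0.80 °C.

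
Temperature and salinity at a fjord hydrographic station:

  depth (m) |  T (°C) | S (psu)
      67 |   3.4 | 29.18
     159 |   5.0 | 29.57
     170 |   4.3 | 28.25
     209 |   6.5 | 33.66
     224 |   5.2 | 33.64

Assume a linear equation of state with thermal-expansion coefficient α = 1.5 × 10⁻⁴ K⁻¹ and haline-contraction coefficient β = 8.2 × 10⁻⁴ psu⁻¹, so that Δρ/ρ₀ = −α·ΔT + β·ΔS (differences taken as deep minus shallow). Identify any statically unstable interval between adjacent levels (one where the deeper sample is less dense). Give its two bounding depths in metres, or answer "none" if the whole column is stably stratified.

Evaluate Δρ/ρ₀ = −αΔT + βΔS across each adjacent pair:
  67–159 m: −αΔT+βΔS = −(1.5 × 10⁻⁴)(+1.6)+(8.2 × 10⁻⁴)(+0.39) = 8.0 × 10⁻⁵ → stable
  159–170 m: −αΔT+βΔS = −(1.5 × 10⁻⁴)(-0.7)+(8.2 × 10⁻⁴)(-1.32) = -9.8 × 10⁻⁴ → UNSTABLE
  170–209 m: −αΔT+βΔS = −(1.5 × 10⁻⁴)(+2.2)+(8.2 × 10⁻⁴)(+5.41) = 4.1 × 10⁻³ → stable
  209–224 m: −αΔT+βΔS = −(1.5 × 10⁻⁴)(-1.3)+(8.2 × 10⁻⁴)(-0.02) = 1.8 × 10⁻⁴ → stable
The 159–170 m interval has Δρ < 0: lighter water underlies denser water.

159–170 m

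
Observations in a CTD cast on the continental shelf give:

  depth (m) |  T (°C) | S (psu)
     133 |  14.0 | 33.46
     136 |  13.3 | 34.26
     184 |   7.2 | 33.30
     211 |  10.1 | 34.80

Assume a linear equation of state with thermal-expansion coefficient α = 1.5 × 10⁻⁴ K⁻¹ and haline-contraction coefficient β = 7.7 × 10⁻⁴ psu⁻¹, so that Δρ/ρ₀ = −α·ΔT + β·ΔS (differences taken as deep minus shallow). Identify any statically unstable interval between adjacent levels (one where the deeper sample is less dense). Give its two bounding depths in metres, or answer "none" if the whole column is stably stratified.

none

Evaluate Δρ/ρ₀ = −αΔT + βΔS across each adjacent pair:
  133–136 m: −αΔT+βΔS = −(1.5 × 10⁻⁴)(-0.7)+(7.7 × 10⁻⁴)(+0.80) = 7.2 × 10⁻⁴ → stable
  136–184 m: −αΔT+βΔS = −(1.5 × 10⁻⁴)(-6.1)+(7.7 × 10⁻⁴)(-0.96) = 1.8 × 10⁻⁴ → stable
  184–211 m: −αΔT+βΔS = −(1.5 × 10⁻⁴)(+2.9)+(7.7 × 10⁻⁴)(+1.50) = 7.2 × 10⁻⁴ → stable
Every interval has Δρ > 0: the column is stably stratified throughout.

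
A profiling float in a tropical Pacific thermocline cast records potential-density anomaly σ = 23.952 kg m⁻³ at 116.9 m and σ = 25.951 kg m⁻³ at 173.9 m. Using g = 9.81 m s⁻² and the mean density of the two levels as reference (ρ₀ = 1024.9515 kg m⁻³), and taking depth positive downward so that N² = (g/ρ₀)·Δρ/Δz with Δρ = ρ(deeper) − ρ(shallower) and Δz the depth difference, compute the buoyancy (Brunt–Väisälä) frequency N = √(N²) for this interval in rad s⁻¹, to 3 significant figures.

Δρ = 1025.951 − 1023.952 = 1.999 kg m⁻³ over Δz = 173.9 − 116.9 = 57 m.
N² = (9.81/1024.9515) × (1.999/57) = 3.3566 × 10⁻⁴ s⁻².
N = √(3.3566 × 10⁻⁴) = 0.018321 rad s⁻¹ ≈ 0.0183 rad s⁻¹.
N² > 0, so the interval is statically stable.

0.0183 rad s⁻¹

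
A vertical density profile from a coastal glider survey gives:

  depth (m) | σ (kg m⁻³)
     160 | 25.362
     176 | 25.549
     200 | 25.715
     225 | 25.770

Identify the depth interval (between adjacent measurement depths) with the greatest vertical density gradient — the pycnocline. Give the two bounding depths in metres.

160–176 m

Compute the density gradient over each adjacent pair:
  160–176 m: Δρ/Δz = 0.187/16 = 0.012 kg m⁻⁴
  176–200 m: Δρ/Δz = 0.166/24 = 6.9 × 10⁻³ kg m⁻⁴
  200–225 m: Δρ/Δz = 0.055/25 = 2.2 × 10⁻³ kg m⁻⁴
The largest gradient is in the 160–176 m interval — the pycnocline.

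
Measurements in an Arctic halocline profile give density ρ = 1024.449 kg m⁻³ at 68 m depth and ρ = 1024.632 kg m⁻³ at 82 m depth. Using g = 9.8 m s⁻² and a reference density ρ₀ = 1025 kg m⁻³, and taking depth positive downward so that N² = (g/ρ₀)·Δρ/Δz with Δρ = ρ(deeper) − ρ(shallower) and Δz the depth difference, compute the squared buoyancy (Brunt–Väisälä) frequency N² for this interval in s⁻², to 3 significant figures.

1.25 × 10⁻⁴ s⁻²

Δρ = 1024.632 − 1024.449 = 0.183 kg m⁻³ over Δz = 82 − 68 = 14 m.
N² = (9.8/1025) × (0.183/14) = 1.2498 × 10⁻⁴ s⁻² ≈ 1.25 × 10⁻⁴ s⁻².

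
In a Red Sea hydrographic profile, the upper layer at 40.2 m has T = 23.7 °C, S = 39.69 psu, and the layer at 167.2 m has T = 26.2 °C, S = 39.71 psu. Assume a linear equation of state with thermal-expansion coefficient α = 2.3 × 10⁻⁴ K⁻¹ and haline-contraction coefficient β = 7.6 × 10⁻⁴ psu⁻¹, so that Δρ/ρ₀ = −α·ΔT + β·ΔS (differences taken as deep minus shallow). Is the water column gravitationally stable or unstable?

ΔT = 26.2 − 23.7 = +2.5 K and ΔS = 39.71 − 39.69 = +0.02 psu (deep − shallow).
−αΔT = -5.75 × 10⁻⁴; βΔS = 1.52 × 10⁻⁵; sum Δρ/ρ₀ = -5.598 × 10⁻⁴.
Δρ/ρ₀ < 0, so Δρ < 0: deeper water is lighter → statically unstable; the column would overturn.

unstable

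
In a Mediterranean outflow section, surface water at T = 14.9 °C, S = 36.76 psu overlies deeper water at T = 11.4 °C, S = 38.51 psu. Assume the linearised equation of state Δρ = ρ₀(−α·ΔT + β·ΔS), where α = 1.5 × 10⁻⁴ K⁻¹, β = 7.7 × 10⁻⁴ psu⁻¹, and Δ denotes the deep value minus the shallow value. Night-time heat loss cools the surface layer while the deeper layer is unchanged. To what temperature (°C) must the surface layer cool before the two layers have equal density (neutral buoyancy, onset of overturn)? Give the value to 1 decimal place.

2.4 °C

Neutral buoyancy requires Δρ = 0, i.e. −α(T_deep − T_surf′) + β(S_deep − S_surf) = 0.
T_surf′ = T_deep − (β/α)·ΔS = 11.4 − (7.7 × 10⁻⁴/1.5 × 10⁻⁴)·(+1.75) = 2.417 °C.
Cooling required: 14.9 − (2.417) = 12.483 °C.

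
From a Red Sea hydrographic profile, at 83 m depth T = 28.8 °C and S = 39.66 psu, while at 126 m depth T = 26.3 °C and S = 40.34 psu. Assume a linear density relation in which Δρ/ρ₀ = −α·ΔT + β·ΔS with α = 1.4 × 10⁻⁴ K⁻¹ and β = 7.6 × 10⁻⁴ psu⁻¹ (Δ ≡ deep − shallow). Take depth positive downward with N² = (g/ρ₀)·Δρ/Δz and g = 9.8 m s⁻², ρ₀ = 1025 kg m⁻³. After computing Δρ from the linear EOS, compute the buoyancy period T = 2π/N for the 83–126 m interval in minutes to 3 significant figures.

ΔT = -2.5 K, ΔS = +0.68 psu (deep − shallow).
Δρ/ρ₀ = −αΔT + βΔS = 3.50 × 10⁻⁴ + 5.168 × 10⁻⁴ = 8.668 × 10⁻⁴, so Δρ ≈ 0.8885 kg m⁻³.
N² = (g/ρ₀)·Δρ/Δz = g·(Δρ/ρ₀)/Δz = 9.8 × 8.668 × 10⁻⁴ / 43 = 1.9755 × 10⁻⁴ s⁻².
N = √(1.9755 × 10⁻⁴) = 0.014055 rad s⁻¹ → T = 2π/N = 447.04 s = 7.4507 min ≈ 7.45 min.

7.45 min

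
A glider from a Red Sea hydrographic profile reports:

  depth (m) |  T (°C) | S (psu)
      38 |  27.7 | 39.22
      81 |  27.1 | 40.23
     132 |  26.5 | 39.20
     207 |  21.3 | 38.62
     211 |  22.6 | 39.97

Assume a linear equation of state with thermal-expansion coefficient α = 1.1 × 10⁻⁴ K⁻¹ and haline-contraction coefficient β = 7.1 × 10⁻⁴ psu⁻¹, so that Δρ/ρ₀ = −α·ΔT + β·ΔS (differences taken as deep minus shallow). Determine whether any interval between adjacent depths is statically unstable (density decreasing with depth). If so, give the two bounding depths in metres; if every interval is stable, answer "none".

Evaluate Δρ/ρ₀ = −αΔT + βΔS across each adjacent pair:
  38–81 m: −αΔT+βΔS = −(1.1 × 10⁻⁴)(-0.6)+(7.1 × 10⁻⁴)(+1.01) = 7.8 × 10⁻⁴ → stable
  81–132 m: −αΔT+βΔS = −(1.1 × 10⁻⁴)(-0.6)+(7.1 × 10⁻⁴)(-1.03) = -6.7 × 10⁻⁴ → UNSTABLE
  132–207 m: −αΔT+βΔS = −(1.1 × 10⁻⁴)(-5.2)+(7.1 × 10⁻⁴)(-0.58) = 1.6 × 10⁻⁴ → stable
  207–211 m: −αΔT+βΔS = −(1.1 × 10⁻⁴)(+1.3)+(7.1 × 10⁻⁴)(+1.35) = 8.2 × 10⁻⁴ → stable
The 81–132 m interval has Δρ < 0: lighter water underlies denser water.

81–132 m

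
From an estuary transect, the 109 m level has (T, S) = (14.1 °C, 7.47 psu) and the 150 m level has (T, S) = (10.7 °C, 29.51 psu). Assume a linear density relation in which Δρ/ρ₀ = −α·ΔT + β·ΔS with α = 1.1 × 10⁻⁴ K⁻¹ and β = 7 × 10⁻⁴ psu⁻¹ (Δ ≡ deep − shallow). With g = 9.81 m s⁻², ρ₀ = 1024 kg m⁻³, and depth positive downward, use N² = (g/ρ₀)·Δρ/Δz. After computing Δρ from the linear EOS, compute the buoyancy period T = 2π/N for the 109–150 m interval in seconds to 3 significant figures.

ΔT = -3.4 K, ΔS = +22.04 psu (deep − shallow).
Δρ/ρ₀ = −αΔT + βΔS = 3.74 × 10⁻⁴ + 0.015428 = 0.015802, so Δρ ≈ 16.18 kg m⁻³.
N² = (g/ρ₀)·Δρ/Δz = g·(Δρ/ρ₀)/Δz = 9.81 × 0.015802 / 41 = 3.7809 × 10⁻³ s⁻².
N = √(3.7809 × 10⁻³) = 0.061489 rad s⁻¹ → T = 2π/N = 102.18 s ≈ 102 s.

102 s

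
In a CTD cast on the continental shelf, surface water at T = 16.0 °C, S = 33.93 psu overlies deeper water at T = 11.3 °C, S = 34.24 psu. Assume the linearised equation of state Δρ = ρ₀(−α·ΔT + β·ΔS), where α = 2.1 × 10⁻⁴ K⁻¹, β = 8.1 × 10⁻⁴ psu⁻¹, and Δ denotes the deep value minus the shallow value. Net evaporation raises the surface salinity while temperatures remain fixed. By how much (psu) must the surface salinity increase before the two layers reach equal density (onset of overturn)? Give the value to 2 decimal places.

Neutral buoyancy requires −α(T_deep − T_surf) + β(S_deep − S_surf′) = 0.
S_surf′ = S_deep − (α/β)·ΔT = 34.24 − (2.1 × 10⁻⁴/8.1 × 10⁻⁴)·(-4.7) = 35.4585 psu.
Increase required: 35.4585 − 33.93 = 1.5285 psu.

1.53 psu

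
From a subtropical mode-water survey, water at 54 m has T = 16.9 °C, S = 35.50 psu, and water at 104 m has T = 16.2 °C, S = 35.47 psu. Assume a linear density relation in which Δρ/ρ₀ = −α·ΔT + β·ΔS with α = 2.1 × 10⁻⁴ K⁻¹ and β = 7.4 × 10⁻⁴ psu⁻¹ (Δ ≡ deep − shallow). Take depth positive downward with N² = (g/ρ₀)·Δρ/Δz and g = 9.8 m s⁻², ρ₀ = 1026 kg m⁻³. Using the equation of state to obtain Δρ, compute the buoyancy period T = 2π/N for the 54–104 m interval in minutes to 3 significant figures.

ΔT = -0.7 K, ΔS = -0.03 psu (deep − shallow).
Δρ/ρ₀ = −αΔT + βΔS = 1.47 × 10⁻⁴ − 2.22 × 10⁻⁵ = 1.248 × 10⁻⁴, so Δρ ≈ 0.1280 kg m⁻³.
N² = (g/ρ₀)·Δρ/Δz = g·(Δρ/ρ₀)/Δz = 9.8 × 1.248 × 10⁻⁴ / 50 = 2.4461 × 10⁻⁵ s⁻².
N = √(2.4461 × 10⁻⁵) = 4.9458 × 10⁻³ rad s⁻¹ → T = 2π/N = 1.2704 × 10³ s = 21.173 min ≈ 21.2 min.

21.2 min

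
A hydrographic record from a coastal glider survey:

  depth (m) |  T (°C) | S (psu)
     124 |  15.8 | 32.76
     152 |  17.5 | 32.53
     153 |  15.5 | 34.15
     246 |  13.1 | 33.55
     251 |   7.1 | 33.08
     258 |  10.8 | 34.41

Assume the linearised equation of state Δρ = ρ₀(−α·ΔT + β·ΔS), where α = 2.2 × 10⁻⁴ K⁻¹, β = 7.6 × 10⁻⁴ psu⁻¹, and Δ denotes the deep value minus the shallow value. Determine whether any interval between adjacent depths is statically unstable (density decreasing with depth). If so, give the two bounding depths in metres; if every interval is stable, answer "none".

Evaluate Δρ/ρ₀ = −αΔT + βΔS across each adjacent pair:
  124–152 m: −αΔT+βΔS = −(2.2 × 10⁻⁴)(+1.7)+(7.6 × 10⁻⁴)(-0.23) = -5.5 × 10⁻⁴ → UNSTABLE
  152–153 m: −αΔT+βΔS = −(2.2 × 10⁻⁴)(-2.0)+(7.6 × 10⁻⁴)(+1.62) = 1.7 × 10⁻³ → stable
  153–246 m: −αΔT+βΔS = −(2.2 × 10⁻⁴)(-2.4)+(7.6 × 10⁻⁴)(-0.60) = 7.2 × 10⁻⁵ → stable
  246–251 m: −αΔT+βΔS = −(2.2 × 10⁻⁴)(-6.0)+(7.6 × 10⁻⁴)(-0.47) = 9.6 × 10⁻⁴ → stable
  251–258 m: −αΔT+βΔS = −(2.2 × 10⁻⁴)(+3.7)+(7.6 × 10⁻⁴)(+1.33) = 2.0 × 10⁻⁴ → stable
The 124–152 m interval has Δρ < 0: lighter water underlies denser water.

124–152 m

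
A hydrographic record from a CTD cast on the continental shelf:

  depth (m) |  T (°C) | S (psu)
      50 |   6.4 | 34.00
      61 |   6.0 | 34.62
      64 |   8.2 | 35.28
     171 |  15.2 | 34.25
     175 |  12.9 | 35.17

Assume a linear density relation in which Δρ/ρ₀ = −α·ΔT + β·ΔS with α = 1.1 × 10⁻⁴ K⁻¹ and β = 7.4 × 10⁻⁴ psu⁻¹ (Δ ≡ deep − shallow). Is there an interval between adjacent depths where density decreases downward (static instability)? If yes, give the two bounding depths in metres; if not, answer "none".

64–171 m

Evaluate Δρ/ρ₀ = −αΔT + βΔS across each adjacent pair:
  50–61 m: −αΔT+βΔS = −(1.1 × 10⁻⁴)(-0.4)+(7.4 × 10⁻⁴)(+0.62) = 5.0 × 10⁻⁴ → stable
  61–64 m: −αΔT+βΔS = −(1.1 × 10⁻⁴)(+2.2)+(7.4 × 10⁻⁴)(+0.66) = 2.5 × 10⁻⁴ → stable
  64–171 m: −αΔT+βΔS = −(1.1 × 10⁻⁴)(+7.0)+(7.4 × 10⁻⁴)(-1.03) = -1.5 × 10⁻³ → UNSTABLE
  171–175 m: −αΔT+βΔS = −(1.1 × 10⁻⁴)(-2.3)+(7.4 × 10⁻⁴)(+0.92) = 9.3 × 10⁻⁴ → stable
The 64–171 m interval has Δρ < 0: lighter water underlies denser water.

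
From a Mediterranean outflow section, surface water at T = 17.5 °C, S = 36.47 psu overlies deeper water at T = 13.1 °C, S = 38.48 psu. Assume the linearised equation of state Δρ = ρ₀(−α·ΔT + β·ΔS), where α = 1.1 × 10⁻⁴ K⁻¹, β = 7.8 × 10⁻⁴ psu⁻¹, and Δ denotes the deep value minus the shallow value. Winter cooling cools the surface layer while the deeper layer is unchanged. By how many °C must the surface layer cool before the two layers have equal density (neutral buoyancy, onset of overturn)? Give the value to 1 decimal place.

Neutral buoyancy requires Δρ = 0, i.e. −α(T_deep − T_surf′) + β(S_deep − S_surf) = 0.
T_surf′ = T_deep − (β/α)·ΔS = 13.1 − (7.8 × 10⁻⁴/1.1 × 10⁻⁴)·(+2.01) = -1.153 °C.
Cooling required: 17.5 − (-1.153) = 18.653 °C.

18.7 °C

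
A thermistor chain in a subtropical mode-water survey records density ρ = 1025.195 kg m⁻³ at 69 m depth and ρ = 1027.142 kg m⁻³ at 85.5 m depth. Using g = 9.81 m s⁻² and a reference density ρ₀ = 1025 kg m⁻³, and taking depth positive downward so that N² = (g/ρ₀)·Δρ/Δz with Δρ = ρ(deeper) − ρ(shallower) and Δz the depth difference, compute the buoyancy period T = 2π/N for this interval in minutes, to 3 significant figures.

3.12 min

Δρ = 1027.142 − 1025.195 = 1.947 kg m⁻³ over Δz = 85.5 − 69 = 16.5 m.
N² = (9.81/1025) × (1.947/16.5) = 1.1293 × 10⁻³ s⁻².
N = √(1.1293 × 10⁻³) = 0.033605 rad s⁻¹, so T = 2π/N = 186.97 s = 3.1162 min ≈ 3.12 min.
Since Δρ > 0 the layer is stably stratified.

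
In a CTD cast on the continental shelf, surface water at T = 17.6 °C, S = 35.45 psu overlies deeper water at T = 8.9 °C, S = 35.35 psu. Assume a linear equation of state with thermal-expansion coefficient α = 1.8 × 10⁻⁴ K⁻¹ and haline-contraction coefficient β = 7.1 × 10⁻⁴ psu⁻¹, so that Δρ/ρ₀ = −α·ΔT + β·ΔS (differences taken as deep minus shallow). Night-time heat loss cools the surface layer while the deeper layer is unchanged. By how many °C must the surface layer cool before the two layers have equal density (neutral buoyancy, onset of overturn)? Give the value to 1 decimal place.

8.3 °C

Neutral buoyancy requires Δρ = 0, i.e. −α(T_deep − T_surf′) + β(S_deep − S_surf) = 0.
T_surf′ = T_deep − (β/α)·ΔS = 8.9 − (7.1 × 10⁻⁴/1.8 × 10⁻⁴)·(-0.10) = 9.294 °C.
Cooling required: 17.6 − (9.294) = 8.306 °C.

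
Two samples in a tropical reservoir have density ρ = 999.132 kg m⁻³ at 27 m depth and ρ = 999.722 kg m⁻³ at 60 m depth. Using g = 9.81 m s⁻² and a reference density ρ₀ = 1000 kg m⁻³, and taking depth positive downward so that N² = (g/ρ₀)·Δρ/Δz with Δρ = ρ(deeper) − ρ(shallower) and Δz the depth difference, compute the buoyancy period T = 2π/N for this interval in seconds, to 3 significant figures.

474 s

Δρ = 999.722 − 999.132 = 0.590 kg m⁻³ over Δz = 60 − 27 = 33 m.
N² = (9.81/1000) × (0.590/33) = 1.7539 × 10⁻⁴ s⁻².
N = √(1.7539 × 10⁻⁴) = 0.013243 rad s⁻¹, so T = 2π/N = 474.45 s ≈ 474 s.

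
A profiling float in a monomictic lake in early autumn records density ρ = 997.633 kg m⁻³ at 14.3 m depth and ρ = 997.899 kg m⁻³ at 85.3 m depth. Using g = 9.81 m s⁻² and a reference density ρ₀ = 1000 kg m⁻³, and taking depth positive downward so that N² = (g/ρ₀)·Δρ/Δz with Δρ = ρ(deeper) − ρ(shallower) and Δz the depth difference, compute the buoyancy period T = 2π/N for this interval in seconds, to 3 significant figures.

Δρ = 997.899 − 997.633 = 0.266 kg m⁻³ over Δz = 85.3 − 14.3 = 71 m.
N² = (9.81/1000) × (0.266/71) = 3.6753 × 10⁻⁵ s⁻².
N = √(3.6753 × 10⁻⁵) = 6.0624 × 10⁻³ rad s⁻¹, so T = 2π/N = 1.0364 × 10³ s ≈ 1.04 × 10³ s.

1.04 × 10³ s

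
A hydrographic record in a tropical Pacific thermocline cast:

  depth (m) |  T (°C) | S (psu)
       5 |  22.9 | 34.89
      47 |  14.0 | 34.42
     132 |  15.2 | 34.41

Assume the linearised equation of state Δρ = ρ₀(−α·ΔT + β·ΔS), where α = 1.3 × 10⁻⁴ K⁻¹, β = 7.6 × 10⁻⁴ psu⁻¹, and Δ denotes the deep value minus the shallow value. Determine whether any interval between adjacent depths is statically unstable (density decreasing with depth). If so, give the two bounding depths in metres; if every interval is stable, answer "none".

Evaluate Δρ/ρ₀ = −αΔT + βΔS across each adjacent pair:
  5–47 m: −αΔT+βΔS = −(1.3 × 10⁻⁴)(-8.9)+(7.6 × 10⁻⁴)(-0.47) = 8.0 × 10⁻⁴ → stable
  47–132 m: −αΔT+βΔS = −(1.3 × 10⁻⁴)(+1.2)+(7.6 × 10⁻⁴)(-0.01) = -1.6 × 10⁻⁴ → UNSTABLE
The 47–132 m interval has Δρ < 0: lighter water underlies denser water.

47–132 m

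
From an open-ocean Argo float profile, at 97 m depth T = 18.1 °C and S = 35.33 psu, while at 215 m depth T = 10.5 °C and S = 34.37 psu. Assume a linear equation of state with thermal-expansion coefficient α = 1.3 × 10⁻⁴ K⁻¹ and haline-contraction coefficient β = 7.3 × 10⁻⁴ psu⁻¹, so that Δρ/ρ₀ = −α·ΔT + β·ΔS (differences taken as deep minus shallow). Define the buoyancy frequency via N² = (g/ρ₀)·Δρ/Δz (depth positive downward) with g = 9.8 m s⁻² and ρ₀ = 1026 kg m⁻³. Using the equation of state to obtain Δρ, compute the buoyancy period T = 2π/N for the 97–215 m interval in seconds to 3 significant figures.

1.29 × 10³ s

ΔT = -7.6 K, ΔS = -0.96 psu (deep − shallow).
Δρ/ρ₀ = −αΔT + βΔS = 9.88 × 10⁻⁴ − 7.008 × 10⁻⁴ = 2.872 × 10⁻⁴, so Δρ ≈ 0.2947 kg m⁻³.
N² = (g/ρ₀)·Δρ/Δz = g·(Δρ/ρ₀)/Δz = 9.8 × 2.872 × 10⁻⁴ / 118 = 2.3852 × 10⁻⁵ s⁻².
N = √(2.3852 × 10⁻⁵) = 4.8839 × 10⁻³ rad s⁻¹ → T = 2π/N = 1.2865 × 10³ s ≈ 1.29 × 10³ s.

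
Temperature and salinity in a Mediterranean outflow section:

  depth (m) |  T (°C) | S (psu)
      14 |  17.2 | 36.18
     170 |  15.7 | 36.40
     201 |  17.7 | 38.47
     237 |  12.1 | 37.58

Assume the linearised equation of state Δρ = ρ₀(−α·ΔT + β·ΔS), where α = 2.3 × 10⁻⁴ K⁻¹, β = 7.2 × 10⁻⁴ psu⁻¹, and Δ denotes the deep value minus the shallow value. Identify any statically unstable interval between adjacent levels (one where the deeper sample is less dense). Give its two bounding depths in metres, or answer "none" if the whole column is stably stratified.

none

Evaluate Δρ/ρ₀ = −αΔT + βΔS across each adjacent pair:
  14–170 m: −αΔT+βΔS = −(2.3 × 10⁻⁴)(-1.5)+(7.2 × 10⁻⁴)(+0.22) = 5.0 × 10⁻⁴ → stable
  170–201 m: −αΔT+βΔS = −(2.3 × 10⁻⁴)(+2.0)+(7.2 × 10⁻⁴)(+2.07) = 1.0 × 10⁻³ → stable
  201–237 m: −αΔT+βΔS = −(2.3 × 10⁻⁴)(-5.6)+(7.2 × 10⁻⁴)(-0.89) = 6.5 × 10⁻⁴ → stable
Every interval has Δρ > 0: the column is stably stratified throughout.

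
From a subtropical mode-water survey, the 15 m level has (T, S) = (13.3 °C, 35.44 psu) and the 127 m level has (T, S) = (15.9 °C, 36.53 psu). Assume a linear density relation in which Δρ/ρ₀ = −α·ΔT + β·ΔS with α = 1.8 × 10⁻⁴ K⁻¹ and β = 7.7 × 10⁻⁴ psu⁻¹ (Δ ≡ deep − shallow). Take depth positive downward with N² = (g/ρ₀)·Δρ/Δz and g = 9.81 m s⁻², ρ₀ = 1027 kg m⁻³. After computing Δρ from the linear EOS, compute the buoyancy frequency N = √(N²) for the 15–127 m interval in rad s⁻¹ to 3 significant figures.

ΔT = +2.6 K, ΔS = +1.09 psu (deep − shallow).
Δρ/ρ₀ = −αΔT + βΔS = -4.68 × 10⁻⁴ + 8.393 × 10⁻⁴ = 3.713 × 10⁻⁴, so Δρ ≈ 0.3813 kg m⁻³.
N² = (g/ρ₀)·Δρ/Δz = g·(Δρ/ρ₀)/Δz = 9.81 × 3.713 × 10⁻⁴ / 112 = 3.2522 × 10⁻⁵ s⁻².
N = √(3.2522 × 10⁻⁵) = 5.7028 × 10⁻³ rad s⁻¹ ≈ 5.70 × 10⁻³ rad s⁻¹.

5.70 × 10⁻³ rad s⁻¹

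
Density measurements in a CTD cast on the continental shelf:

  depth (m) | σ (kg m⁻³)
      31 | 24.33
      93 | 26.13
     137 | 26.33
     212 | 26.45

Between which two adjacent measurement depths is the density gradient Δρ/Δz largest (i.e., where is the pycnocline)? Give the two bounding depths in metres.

31–93 m

Compute the density gradient over each adjacent pair:
  31–93 m: Δρ/Δz = 1.80/62 = 0.029 kg m⁻⁴
  93–137 m: Δρ/Δz = 0.20/44 = 4.5 × 10⁻³ kg m⁻⁴
  137–212 m: Δρ/Δz = 0.12/75 = 1.6 × 10⁻³ kg m⁻⁴
The largest gradient is in the 31–93 m interval — the pycnocline.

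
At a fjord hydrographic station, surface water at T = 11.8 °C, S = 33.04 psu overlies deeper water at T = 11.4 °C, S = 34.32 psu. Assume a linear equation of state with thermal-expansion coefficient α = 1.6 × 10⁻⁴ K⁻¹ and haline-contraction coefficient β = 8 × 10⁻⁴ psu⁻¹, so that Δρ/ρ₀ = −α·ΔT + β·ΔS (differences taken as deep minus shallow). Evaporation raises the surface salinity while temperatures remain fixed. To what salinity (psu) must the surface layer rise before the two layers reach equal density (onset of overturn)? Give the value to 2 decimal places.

Neutral buoyancy requires −α(T_deep − T_surf) + β(S_deep − S_surf′) = 0.
S_surf′ = S_deep − (α/β)·ΔT = 34.32 − (1.6 × 10⁻⁴/8 × 10⁻⁴)·(-0.4) = 34.4000 psu.
Increase required: 34.4000 − 33.04 = 1.3600 psu.

34.40 psu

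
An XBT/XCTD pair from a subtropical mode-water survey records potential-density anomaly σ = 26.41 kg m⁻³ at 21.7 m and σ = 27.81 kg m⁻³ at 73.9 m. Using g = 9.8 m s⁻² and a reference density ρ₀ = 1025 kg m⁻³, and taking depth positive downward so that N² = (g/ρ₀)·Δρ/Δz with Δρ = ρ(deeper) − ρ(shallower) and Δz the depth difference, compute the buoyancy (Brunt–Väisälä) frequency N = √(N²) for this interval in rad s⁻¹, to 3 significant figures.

Δρ = 1027.81 − 1026.41 = 1.40 kg m⁻³ over Δz = 73.9 − 21.7 = 52.2 m.
N² = (9.8/1025) × (1.40/52.2) = 2.5642 × 10⁻⁴ s⁻².
N = √(2.5642 × 10⁻⁴) = 0.016013 rad s⁻¹ ≈ 0.0160 rad s⁻¹.

0.0160 rad s⁻¹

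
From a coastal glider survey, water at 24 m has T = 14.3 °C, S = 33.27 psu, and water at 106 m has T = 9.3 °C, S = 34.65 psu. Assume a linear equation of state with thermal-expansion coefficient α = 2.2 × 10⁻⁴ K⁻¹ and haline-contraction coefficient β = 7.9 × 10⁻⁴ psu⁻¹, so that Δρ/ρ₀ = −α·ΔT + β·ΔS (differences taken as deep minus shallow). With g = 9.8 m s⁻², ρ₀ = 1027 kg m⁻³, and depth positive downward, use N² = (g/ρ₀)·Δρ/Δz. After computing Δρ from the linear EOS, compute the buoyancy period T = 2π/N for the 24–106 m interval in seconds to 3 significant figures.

388 s

ΔT = -5.0 K, ΔS = +1.38 psu (deep − shallow).
Δρ/ρ₀ = −αΔT + βΔS = 1.10 × 10⁻³ + 1.0902 × 10⁻³ = 2.1902 × 10⁻³, so Δρ ≈ 2.249 kg m⁻³.
N² = (g/ρ₀)·Δρ/Δz = g·(Δρ/ρ₀)/Δz = 9.8 × 2.1902 × 10⁻³ / 82 = 2.6176 × 10⁻⁴ s⁻².
N = √(2.6176 × 10⁻⁴) = 0.016179 rad s⁻¹ → T = 2π/N = 388.35 s ≈ 388 s.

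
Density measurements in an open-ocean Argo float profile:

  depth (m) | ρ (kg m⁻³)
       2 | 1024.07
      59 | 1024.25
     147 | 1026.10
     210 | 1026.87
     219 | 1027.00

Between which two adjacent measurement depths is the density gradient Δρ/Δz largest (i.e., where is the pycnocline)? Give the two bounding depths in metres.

Compute the density gradient over each adjacent pair:
  2–59 m: Δρ/Δz = 0.18/57 = 3.2 × 10⁻³ kg m⁻⁴
  59–147 m: Δρ/Δz = 1.85/88 = 0.021 kg m⁻⁴
  147–210 m: Δρ/Δz = 0.77/63 = 0.012 kg m⁻⁴
  210–219 m: Δρ/Δz = 0.13/9 = 0.014 kg m⁻⁴
The largest gradient is in the 59–147 m interval — the pycnocline.

59–147 m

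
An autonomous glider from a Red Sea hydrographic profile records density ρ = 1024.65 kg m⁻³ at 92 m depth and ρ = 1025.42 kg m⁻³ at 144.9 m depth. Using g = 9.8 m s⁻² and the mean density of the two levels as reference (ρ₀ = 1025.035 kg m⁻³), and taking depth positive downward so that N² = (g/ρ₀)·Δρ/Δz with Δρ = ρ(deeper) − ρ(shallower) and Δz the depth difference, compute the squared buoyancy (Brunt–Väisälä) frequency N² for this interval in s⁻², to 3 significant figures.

1.39 × 10⁻⁴ s⁻²

Δρ = 1025.42 − 1024.65 = 0.77 kg m⁻³ over Δz = 144.9 − 92 = 52.9 m.
N² = (9.8/1025.035) × (0.77/52.9) = 1.3916 × 10⁻⁴ s⁻² ≈ 1.39 × 10⁻⁴ s⁻².
Since Δρ > 0 the layer is stably stratified.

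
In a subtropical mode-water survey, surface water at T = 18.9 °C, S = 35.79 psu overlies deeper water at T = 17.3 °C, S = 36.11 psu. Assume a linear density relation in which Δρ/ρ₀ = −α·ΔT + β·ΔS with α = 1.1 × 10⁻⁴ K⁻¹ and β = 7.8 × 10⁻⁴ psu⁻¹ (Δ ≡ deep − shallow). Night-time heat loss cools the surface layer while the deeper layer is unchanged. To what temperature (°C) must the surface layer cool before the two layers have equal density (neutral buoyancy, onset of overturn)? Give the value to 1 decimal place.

15.0 °C

Neutral buoyancy requires Δρ = 0, i.e. −α(T_deep − T_surf′) + β(S_deep − S_surf) = 0.
T_surf′ = T_deep − (β/α)·ΔS = 17.3 − (7.8 × 10⁻⁴/1.1 × 10⁻⁴)·(+0.32) = 15.031 °C.
Cooling required: 18.9 − (15.031) = 3.869 °C.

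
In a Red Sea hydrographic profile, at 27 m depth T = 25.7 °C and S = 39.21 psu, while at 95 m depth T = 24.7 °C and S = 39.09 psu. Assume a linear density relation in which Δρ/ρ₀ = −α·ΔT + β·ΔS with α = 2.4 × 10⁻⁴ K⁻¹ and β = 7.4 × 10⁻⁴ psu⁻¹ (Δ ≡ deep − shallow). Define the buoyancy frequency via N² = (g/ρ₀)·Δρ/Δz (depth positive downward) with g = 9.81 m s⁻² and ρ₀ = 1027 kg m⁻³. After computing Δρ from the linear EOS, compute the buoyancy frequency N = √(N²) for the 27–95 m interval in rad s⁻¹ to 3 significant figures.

ΔT = -1.0 K, ΔS = -0.12 psu (deep − shallow).
Δρ/ρ₀ = −αΔT + βΔS = 2.40 × 10⁻⁴ − 8.88 × 10⁻⁵ = 1.512 × 10⁻⁴, so Δρ ≈ 0.1553 kg m⁻³.
N² = (g/ρ₀)·Δρ/Δz = g·(Δρ/ρ₀)/Δz = 9.81 × 1.512 × 10⁻⁴ / 68 = 2.1813 × 10⁻⁵ s⁻².
N = √(2.1813 × 10⁻⁵) = 4.6704 × 10⁻³ rad s⁻¹ ≈ 4.67 × 10⁻³ rad s⁻¹.

4.67 × 10⁻³ rad s⁻¹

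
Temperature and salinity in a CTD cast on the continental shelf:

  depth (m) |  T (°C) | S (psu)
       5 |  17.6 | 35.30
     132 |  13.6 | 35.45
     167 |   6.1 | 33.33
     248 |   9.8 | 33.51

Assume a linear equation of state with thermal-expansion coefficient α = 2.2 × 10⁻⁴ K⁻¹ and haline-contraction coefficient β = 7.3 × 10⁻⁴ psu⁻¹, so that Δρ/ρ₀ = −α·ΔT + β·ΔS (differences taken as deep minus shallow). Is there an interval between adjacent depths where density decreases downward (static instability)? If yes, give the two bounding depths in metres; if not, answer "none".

Evaluate Δρ/ρ₀ = −αΔT + βΔS across each adjacent pair:
  5–132 m: −αΔT+βΔS = −(2.2 × 10⁻⁴)(-4.0)+(7.3 × 10⁻⁴)(+0.15) = 9.9 × 10⁻⁴ → stable
  132–167 m: −αΔT+βΔS = −(2.2 × 10⁻⁴)(-7.5)+(7.3 × 10⁻⁴)(-2.12) = 1.0 × 10⁻⁴ → stable
  167–248 m: −αΔT+βΔS = −(2.2 × 10⁻⁴)(+3.7)+(7.3 × 10⁻⁴)(+0.18) = -6.8 × 10⁻⁴ → UNSTABLE
The 167–248 m interval has Δρ < 0: lighter water underlies denser water.

167–248 m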